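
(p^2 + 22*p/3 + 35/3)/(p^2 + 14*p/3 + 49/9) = 3*(p + 5)/(3*p + 7)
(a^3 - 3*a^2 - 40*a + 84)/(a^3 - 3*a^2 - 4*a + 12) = (a^2 - a - 42)/(a^2 - a - 6)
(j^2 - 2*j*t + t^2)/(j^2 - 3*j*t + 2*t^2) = (-j + t)/(-j + 2*t)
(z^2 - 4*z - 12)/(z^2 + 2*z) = (z - 6)/z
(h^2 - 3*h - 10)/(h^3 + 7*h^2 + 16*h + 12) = (h - 5)/(h^2 + 5*h + 6)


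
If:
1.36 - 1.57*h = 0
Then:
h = 0.87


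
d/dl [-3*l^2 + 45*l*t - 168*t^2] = -6*l + 45*t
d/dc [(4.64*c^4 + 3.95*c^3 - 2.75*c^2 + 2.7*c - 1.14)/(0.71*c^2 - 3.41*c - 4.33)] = (6.5888*c^5 - 44.6627*c^4 - 107.3038*c^3 - 43.85*c^2 + 25.4338*c - 15.5784)/(0.5041*c^4 - 4.8422*c^3 + 5.4795*c^2 + 29.5306*c + 18.7489)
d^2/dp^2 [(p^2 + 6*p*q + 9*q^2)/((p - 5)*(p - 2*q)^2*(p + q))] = 2*((p - 5)^2*(p - 2*q)^2*(p + q)^2 - 2*(p - 5)^2*(p - 2*q)^2*(p + q)*(p + 3*q) + (p - 5)^2*(p - 2*q)^2*(p^2 + 6*p*q + 9*q^2) - 4*(p - 5)^2*(p - 2*q)*(p + q)^2*(p + 3*q) + 2*(p - 5)^2*(p - 2*q)*(p + q)*(p^2 + 6*p*q + 9*q^2) + 3*(p - 5)^2*(p + q)^2*(p^2 + 6*p*q + 9*q^2) - 2*(p - 5)*(p - 2*q)^2*(p + q)^2*(p + 3*q) + (p - 5)*(p - 2*q)^2*(p + q)*(p^2 + 6*p*q + 9*q^2) + 2*(p - 5)*(p - 2*q)*(p + q)^2*(p^2 + 6*p*q + 9*q^2) + (p - 2*q)^2*(p + q)^2*(p^2 + 6*p*q + 9*q^2))/((p - 5)^3*(p - 2*q)^4*(p + q)^3)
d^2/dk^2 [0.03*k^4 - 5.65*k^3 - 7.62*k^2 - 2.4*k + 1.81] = 0.36*k^2 - 33.9*k - 15.24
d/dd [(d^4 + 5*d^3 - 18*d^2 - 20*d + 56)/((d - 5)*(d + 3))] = (2*d^5 - d^4 - 80*d^3 - 169*d^2 + 428*d + 412)/(d^4 - 4*d^3 - 26*d^2 + 60*d + 225)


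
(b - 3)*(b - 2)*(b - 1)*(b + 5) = b^4 - b^3 - 19*b^2 + 49*b - 30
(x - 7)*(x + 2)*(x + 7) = x^3 + 2*x^2 - 49*x - 98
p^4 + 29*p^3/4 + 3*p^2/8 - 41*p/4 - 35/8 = (p - 5/4)*(p + 1/2)*(p + 1)*(p + 7)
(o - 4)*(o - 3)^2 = o^3 - 10*o^2 + 33*o - 36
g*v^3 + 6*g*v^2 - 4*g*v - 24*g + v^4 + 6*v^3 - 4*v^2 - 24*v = (g + v)*(v - 2)*(v + 2)*(v + 6)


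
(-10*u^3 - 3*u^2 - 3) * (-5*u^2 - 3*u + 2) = 50*u^5 + 45*u^4 - 11*u^3 + 9*u^2 + 9*u - 6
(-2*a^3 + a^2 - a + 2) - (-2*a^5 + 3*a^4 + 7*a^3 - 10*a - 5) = 2*a^5 - 3*a^4 - 9*a^3 + a^2 + 9*a + 7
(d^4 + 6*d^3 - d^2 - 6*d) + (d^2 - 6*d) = d^4 + 6*d^3 - 12*d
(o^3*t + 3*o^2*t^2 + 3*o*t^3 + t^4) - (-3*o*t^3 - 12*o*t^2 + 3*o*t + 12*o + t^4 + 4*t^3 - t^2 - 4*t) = o^3*t + 3*o^2*t^2 + 6*o*t^3 + 12*o*t^2 - 3*o*t - 12*o - 4*t^3 + t^2 + 4*t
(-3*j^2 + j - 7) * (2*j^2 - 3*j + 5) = -6*j^4 + 11*j^3 - 32*j^2 + 26*j - 35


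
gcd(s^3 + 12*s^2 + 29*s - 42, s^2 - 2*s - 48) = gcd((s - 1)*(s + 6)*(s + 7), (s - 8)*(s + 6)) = s + 6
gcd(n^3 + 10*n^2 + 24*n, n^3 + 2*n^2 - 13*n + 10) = 1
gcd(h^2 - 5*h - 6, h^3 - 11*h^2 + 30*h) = h - 6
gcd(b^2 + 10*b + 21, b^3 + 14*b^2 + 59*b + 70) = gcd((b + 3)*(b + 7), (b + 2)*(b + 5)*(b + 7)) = b + 7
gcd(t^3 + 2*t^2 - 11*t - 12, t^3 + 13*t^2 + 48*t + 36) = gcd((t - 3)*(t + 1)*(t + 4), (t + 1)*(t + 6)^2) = t + 1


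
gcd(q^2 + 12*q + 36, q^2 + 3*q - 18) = q + 6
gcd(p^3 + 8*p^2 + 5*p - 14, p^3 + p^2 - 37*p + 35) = p^2 + 6*p - 7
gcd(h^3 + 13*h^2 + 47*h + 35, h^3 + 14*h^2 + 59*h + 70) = h^2 + 12*h + 35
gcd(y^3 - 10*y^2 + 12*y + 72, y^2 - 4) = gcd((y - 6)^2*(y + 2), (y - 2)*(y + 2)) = y + 2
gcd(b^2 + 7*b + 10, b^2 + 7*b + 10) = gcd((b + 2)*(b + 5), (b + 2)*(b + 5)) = b^2 + 7*b + 10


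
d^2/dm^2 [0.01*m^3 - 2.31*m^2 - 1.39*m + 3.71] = 0.06*m - 4.62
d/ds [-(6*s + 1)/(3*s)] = 1/(3*s^2)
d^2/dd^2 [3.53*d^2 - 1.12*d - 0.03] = 7.06000000000000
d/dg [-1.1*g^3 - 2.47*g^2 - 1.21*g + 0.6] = -3.3*g^2 - 4.94*g - 1.21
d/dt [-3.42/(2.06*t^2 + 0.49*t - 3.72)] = (14.0904*t + 1.6758)/(2.06*t^2 + 0.49*t - 3.72)^2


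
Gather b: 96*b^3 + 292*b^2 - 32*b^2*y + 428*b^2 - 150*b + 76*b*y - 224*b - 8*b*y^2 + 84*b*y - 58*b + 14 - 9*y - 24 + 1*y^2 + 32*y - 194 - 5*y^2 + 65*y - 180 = 96*b^3 + b^2*(720 - 32*y) + b*(-8*y^2 + 160*y - 432) - 4*y^2 + 88*y - 384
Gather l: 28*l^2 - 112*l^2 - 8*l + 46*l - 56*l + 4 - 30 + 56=-84*l^2 - 18*l + 30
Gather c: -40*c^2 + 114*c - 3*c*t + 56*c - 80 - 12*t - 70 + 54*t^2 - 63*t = -40*c^2 + c*(170 - 3*t) + 54*t^2 - 75*t - 150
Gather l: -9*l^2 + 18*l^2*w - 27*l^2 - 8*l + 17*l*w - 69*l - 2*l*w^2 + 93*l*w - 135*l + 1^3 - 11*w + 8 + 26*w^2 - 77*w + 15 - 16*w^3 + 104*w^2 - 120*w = l^2*(18*w - 36) + l*(-2*w^2 + 110*w - 212) - 16*w^3 + 130*w^2 - 208*w + 24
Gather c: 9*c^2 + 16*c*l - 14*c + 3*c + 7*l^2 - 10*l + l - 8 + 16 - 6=9*c^2 + c*(16*l - 11) + 7*l^2 - 9*l + 2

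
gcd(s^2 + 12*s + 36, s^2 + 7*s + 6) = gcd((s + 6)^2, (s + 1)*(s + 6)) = s + 6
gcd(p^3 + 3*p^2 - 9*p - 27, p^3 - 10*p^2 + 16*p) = 1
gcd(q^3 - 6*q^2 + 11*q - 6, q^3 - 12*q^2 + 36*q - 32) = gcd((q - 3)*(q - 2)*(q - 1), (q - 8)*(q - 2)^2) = q - 2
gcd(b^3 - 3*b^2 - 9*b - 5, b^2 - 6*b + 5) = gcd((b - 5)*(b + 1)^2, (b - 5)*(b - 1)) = b - 5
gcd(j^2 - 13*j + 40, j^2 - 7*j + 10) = j - 5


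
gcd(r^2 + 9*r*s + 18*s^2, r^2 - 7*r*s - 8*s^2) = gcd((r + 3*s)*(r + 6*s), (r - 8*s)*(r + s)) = 1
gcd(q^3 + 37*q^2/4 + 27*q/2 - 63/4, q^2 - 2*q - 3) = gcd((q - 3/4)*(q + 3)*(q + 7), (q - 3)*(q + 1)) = 1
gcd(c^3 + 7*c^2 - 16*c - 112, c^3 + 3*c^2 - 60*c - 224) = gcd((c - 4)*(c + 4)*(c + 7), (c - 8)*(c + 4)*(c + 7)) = c^2 + 11*c + 28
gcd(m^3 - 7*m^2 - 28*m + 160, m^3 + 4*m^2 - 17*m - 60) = m^2 + m - 20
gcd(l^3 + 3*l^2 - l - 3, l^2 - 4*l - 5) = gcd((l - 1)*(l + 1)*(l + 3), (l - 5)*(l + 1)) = l + 1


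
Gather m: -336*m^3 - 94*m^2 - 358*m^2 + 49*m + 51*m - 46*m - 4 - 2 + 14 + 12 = -336*m^3 - 452*m^2 + 54*m + 20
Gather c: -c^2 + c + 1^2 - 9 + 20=-c^2 + c + 12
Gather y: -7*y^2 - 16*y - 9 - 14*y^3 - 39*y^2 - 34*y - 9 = -14*y^3 - 46*y^2 - 50*y - 18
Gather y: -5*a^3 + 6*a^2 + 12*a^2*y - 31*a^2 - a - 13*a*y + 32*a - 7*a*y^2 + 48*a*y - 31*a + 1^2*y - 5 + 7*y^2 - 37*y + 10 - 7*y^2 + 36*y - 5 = -5*a^3 - 25*a^2 - 7*a*y^2 + y*(12*a^2 + 35*a)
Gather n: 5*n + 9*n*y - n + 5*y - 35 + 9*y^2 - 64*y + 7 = n*(9*y + 4) + 9*y^2 - 59*y - 28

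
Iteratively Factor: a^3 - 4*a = (a - 2)*(a^2 + 2*a) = a*(a - 2)*(a + 2)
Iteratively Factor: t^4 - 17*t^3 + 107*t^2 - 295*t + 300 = (t - 4)*(t^3 - 13*t^2 + 55*t - 75) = (t - 5)*(t - 4)*(t^2 - 8*t + 15) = (t - 5)*(t - 4)*(t - 3)*(t - 5)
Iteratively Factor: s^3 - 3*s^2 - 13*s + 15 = (s - 1)*(s^2 - 2*s - 15) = (s - 5)*(s - 1)*(s + 3)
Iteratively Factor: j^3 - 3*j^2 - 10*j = (j - 5)*(j^2 + 2*j) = j*(j - 5)*(j + 2)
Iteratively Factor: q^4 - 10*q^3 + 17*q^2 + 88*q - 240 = (q + 3)*(q^3 - 13*q^2 + 56*q - 80) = (q - 4)*(q + 3)*(q^2 - 9*q + 20) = (q - 4)^2*(q + 3)*(q - 5)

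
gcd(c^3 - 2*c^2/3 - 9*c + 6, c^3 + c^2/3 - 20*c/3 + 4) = c^2 + 7*c/3 - 2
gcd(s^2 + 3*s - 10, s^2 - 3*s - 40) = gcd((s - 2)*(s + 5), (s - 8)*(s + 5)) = s + 5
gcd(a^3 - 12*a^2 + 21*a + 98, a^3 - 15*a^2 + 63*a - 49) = a^2 - 14*a + 49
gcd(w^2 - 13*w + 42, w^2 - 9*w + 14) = w - 7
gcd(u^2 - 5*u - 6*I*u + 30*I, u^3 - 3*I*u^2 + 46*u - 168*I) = u - 6*I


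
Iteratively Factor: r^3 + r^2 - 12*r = (r)*(r^2 + r - 12) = r*(r - 3)*(r + 4)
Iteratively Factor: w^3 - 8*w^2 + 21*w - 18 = (w - 3)*(w^2 - 5*w + 6) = (w - 3)*(w - 2)*(w - 3)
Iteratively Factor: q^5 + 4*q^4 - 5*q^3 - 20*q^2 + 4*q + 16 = (q + 1)*(q^4 + 3*q^3 - 8*q^2 - 12*q + 16) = (q + 1)*(q + 4)*(q^3 - q^2 - 4*q + 4) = (q + 1)*(q + 2)*(q + 4)*(q^2 - 3*q + 2) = (q - 1)*(q + 1)*(q + 2)*(q + 4)*(q - 2)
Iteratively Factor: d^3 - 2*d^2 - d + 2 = (d - 2)*(d^2 - 1) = (d - 2)*(d + 1)*(d - 1)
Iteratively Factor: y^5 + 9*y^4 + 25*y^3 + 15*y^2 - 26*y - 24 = (y + 2)*(y^4 + 7*y^3 + 11*y^2 - 7*y - 12) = (y + 2)*(y + 4)*(y^3 + 3*y^2 - y - 3) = (y + 1)*(y + 2)*(y + 4)*(y^2 + 2*y - 3) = (y + 1)*(y + 2)*(y + 3)*(y + 4)*(y - 1)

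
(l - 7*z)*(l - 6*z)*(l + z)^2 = l^4 - 11*l^3*z + 17*l^2*z^2 + 71*l*z^3 + 42*z^4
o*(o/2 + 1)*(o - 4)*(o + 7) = o^4/2 + 5*o^3/2 - 11*o^2 - 28*o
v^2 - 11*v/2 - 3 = (v - 6)*(v + 1/2)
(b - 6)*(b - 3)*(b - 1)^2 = b^4 - 11*b^3 + 37*b^2 - 45*b + 18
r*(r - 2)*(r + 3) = r^3 + r^2 - 6*r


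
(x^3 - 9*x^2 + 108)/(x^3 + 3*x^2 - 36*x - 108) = (x - 6)/(x + 6)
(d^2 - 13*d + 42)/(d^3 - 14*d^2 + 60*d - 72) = (d - 7)/(d^2 - 8*d + 12)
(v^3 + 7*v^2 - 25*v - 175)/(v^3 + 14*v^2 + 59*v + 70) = (v - 5)/(v + 2)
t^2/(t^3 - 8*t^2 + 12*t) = t/(t^2 - 8*t + 12)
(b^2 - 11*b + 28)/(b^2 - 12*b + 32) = (b - 7)/(b - 8)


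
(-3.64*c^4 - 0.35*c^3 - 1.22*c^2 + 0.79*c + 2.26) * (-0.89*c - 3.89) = 3.2396*c^5 + 14.4711*c^4 + 2.4473*c^3 + 4.0427*c^2 - 5.0845*c - 8.7914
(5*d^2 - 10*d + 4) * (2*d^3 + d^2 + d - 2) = 10*d^5 - 15*d^4 + 3*d^3 - 16*d^2 + 24*d - 8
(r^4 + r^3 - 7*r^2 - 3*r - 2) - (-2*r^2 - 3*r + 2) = r^4 + r^3 - 5*r^2 - 4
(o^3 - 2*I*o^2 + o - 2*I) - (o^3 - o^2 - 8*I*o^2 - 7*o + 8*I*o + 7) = o^2 + 6*I*o^2 + 8*o - 8*I*o - 7 - 2*I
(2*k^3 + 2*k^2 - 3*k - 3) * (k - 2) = 2*k^4 - 2*k^3 - 7*k^2 + 3*k + 6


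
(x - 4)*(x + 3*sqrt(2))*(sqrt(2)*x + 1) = sqrt(2)*x^3 - 4*sqrt(2)*x^2 + 7*x^2 - 28*x + 3*sqrt(2)*x - 12*sqrt(2)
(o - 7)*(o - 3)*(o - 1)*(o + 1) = o^4 - 10*o^3 + 20*o^2 + 10*o - 21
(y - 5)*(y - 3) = y^2 - 8*y + 15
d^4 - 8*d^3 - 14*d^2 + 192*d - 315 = (d - 7)*(d - 3)^2*(d + 5)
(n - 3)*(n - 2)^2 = n^3 - 7*n^2 + 16*n - 12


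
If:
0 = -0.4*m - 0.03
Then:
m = -0.08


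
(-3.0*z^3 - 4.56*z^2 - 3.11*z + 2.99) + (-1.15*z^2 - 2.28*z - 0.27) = -3.0*z^3 - 5.71*z^2 - 5.39*z + 2.72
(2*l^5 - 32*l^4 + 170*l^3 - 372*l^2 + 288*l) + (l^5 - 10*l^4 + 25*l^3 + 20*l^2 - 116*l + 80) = 3*l^5 - 42*l^4 + 195*l^3 - 352*l^2 + 172*l + 80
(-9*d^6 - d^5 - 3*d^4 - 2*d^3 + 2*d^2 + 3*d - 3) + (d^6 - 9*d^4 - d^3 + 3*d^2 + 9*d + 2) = -8*d^6 - d^5 - 12*d^4 - 3*d^3 + 5*d^2 + 12*d - 1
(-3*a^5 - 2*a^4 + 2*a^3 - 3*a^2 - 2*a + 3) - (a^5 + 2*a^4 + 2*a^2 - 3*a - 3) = -4*a^5 - 4*a^4 + 2*a^3 - 5*a^2 + a + 6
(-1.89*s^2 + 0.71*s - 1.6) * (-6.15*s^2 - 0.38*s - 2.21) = 11.6235*s^4 - 3.6483*s^3 + 13.7471*s^2 - 0.9611*s + 3.536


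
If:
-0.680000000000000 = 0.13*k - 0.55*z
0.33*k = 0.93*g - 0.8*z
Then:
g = 2.36145574855252*z - 1.8560794044665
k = 4.23076923076923*z - 5.23076923076923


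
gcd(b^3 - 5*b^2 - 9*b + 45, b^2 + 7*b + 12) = b + 3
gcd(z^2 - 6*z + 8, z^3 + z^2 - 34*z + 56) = z^2 - 6*z + 8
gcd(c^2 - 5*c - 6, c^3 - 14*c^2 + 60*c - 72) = c - 6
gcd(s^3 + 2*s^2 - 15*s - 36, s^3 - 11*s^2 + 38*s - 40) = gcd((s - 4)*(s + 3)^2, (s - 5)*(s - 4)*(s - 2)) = s - 4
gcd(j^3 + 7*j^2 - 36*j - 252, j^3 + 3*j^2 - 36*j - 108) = j^2 - 36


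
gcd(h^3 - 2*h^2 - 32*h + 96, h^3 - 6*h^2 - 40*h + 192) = h^2 + 2*h - 24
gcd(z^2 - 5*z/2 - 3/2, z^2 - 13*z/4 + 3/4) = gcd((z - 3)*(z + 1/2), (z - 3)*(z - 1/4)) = z - 3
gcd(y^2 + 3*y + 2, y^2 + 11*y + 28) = 1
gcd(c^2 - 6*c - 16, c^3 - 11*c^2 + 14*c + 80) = c^2 - 6*c - 16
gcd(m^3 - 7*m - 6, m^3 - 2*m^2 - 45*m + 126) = m - 3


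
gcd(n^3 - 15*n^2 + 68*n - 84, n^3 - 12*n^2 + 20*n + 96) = n - 6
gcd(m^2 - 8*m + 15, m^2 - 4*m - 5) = m - 5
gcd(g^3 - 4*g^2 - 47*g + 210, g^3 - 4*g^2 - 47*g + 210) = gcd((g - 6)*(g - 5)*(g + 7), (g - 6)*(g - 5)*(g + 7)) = g^3 - 4*g^2 - 47*g + 210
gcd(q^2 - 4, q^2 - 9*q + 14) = q - 2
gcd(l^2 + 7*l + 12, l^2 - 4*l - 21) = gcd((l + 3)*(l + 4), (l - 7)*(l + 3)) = l + 3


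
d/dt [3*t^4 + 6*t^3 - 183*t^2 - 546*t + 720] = 12*t^3 + 18*t^2 - 366*t - 546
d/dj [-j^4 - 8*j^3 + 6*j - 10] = -4*j^3 - 24*j^2 + 6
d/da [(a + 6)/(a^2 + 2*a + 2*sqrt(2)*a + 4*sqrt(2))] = (a^2 + 2*a + 2*sqrt(2)*a - 2*(a + 6)*(a + 1 + sqrt(2)) + 4*sqrt(2))/(a^2 + 2*a + 2*sqrt(2)*a + 4*sqrt(2))^2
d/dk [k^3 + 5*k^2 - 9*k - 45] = 3*k^2 + 10*k - 9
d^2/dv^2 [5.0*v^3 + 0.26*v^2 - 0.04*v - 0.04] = 30.0*v + 0.52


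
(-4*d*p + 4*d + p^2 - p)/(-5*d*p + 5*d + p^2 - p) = (-4*d + p)/(-5*d + p)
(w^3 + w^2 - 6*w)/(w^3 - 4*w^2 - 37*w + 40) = w*(w^2 + w - 6)/(w^3 - 4*w^2 - 37*w + 40)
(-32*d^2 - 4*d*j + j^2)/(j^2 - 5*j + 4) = (-32*d^2 - 4*d*j + j^2)/(j^2 - 5*j + 4)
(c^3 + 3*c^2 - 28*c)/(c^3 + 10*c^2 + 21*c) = (c - 4)/(c + 3)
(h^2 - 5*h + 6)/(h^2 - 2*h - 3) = (h - 2)/(h + 1)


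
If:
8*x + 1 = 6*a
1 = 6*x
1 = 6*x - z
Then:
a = 7/18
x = 1/6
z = 0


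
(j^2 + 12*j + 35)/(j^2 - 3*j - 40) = (j + 7)/(j - 8)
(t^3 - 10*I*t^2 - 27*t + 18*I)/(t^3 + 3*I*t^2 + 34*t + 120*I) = (t^2 - 4*I*t - 3)/(t^2 + 9*I*t - 20)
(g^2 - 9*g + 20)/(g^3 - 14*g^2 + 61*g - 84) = (g - 5)/(g^2 - 10*g + 21)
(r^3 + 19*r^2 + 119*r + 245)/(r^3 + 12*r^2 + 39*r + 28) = (r^2 + 12*r + 35)/(r^2 + 5*r + 4)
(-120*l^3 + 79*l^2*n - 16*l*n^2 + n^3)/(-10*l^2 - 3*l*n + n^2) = (24*l^2 - 11*l*n + n^2)/(2*l + n)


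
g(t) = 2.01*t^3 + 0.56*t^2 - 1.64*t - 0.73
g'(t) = 6.03*t^2 + 1.12*t - 1.64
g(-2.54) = -25.89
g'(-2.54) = 34.42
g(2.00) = 14.31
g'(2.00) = 24.72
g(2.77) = 41.74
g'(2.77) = 47.73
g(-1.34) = -2.36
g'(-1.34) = 7.69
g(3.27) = 70.18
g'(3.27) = 66.50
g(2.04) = 15.32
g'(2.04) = 25.74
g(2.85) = 45.67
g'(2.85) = 50.53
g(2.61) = 34.54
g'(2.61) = 42.36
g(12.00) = 3533.51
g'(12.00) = 880.12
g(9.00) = 1495.16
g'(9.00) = 496.87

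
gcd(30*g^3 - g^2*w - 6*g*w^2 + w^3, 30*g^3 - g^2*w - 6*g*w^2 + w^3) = 30*g^3 - g^2*w - 6*g*w^2 + w^3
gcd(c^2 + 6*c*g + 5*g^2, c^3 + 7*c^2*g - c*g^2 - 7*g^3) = c + g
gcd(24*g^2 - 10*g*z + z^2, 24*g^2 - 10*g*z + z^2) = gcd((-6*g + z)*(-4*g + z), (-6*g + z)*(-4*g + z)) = 24*g^2 - 10*g*z + z^2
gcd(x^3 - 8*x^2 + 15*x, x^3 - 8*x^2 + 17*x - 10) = x - 5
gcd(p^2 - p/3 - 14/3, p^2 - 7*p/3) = p - 7/3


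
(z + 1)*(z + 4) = z^2 + 5*z + 4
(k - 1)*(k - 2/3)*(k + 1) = k^3 - 2*k^2/3 - k + 2/3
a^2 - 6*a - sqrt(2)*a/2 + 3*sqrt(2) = (a - 6)*(a - sqrt(2)/2)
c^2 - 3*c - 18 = (c - 6)*(c + 3)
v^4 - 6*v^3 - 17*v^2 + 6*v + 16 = (v - 8)*(v - 1)*(v + 1)*(v + 2)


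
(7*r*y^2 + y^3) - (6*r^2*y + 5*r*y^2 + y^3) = -6*r^2*y + 2*r*y^2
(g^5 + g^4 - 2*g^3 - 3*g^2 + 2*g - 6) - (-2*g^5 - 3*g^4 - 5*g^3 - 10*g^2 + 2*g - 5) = 3*g^5 + 4*g^4 + 3*g^3 + 7*g^2 - 1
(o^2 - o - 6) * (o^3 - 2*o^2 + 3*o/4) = o^5 - 3*o^4 - 13*o^3/4 + 45*o^2/4 - 9*o/2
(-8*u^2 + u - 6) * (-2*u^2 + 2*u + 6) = 16*u^4 - 18*u^3 - 34*u^2 - 6*u - 36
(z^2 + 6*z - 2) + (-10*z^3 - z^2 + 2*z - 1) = -10*z^3 + 8*z - 3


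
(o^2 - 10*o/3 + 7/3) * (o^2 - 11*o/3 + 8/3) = o^4 - 7*o^3 + 155*o^2/9 - 157*o/9 + 56/9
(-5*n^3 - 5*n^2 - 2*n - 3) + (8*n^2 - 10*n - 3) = -5*n^3 + 3*n^2 - 12*n - 6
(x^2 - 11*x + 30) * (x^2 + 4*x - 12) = x^4 - 7*x^3 - 26*x^2 + 252*x - 360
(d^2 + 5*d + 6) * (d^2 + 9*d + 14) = d^4 + 14*d^3 + 65*d^2 + 124*d + 84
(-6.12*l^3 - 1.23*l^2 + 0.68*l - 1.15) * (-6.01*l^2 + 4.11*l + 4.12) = 36.7812*l^5 - 17.7609*l^4 - 34.3565*l^3 + 4.6387*l^2 - 1.9249*l - 4.738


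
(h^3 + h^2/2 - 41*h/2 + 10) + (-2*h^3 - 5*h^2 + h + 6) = -h^3 - 9*h^2/2 - 39*h/2 + 16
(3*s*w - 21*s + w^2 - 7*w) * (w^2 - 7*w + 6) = 3*s*w^3 - 42*s*w^2 + 165*s*w - 126*s + w^4 - 14*w^3 + 55*w^2 - 42*w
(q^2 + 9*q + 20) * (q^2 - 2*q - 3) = q^4 + 7*q^3 - q^2 - 67*q - 60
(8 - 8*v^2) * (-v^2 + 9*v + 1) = 8*v^4 - 72*v^3 - 16*v^2 + 72*v + 8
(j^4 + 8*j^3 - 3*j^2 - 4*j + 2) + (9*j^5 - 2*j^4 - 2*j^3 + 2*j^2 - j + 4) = 9*j^5 - j^4 + 6*j^3 - j^2 - 5*j + 6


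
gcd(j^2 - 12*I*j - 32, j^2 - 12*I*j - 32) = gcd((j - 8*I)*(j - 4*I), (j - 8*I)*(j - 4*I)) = j^2 - 12*I*j - 32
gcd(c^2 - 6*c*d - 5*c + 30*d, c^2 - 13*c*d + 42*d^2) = c - 6*d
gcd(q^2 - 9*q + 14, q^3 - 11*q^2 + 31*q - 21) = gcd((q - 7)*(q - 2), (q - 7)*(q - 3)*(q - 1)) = q - 7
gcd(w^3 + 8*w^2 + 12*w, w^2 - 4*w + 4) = 1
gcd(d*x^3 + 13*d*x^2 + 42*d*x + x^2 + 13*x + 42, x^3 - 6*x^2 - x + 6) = 1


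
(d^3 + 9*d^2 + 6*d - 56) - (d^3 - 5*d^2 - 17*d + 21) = 14*d^2 + 23*d - 77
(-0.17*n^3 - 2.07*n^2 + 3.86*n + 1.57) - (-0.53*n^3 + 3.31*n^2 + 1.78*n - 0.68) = 0.36*n^3 - 5.38*n^2 + 2.08*n + 2.25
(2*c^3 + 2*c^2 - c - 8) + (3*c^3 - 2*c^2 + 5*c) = 5*c^3 + 4*c - 8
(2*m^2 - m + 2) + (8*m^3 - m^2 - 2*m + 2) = 8*m^3 + m^2 - 3*m + 4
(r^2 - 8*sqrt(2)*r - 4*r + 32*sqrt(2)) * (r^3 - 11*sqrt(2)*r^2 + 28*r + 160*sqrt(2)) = r^5 - 19*sqrt(2)*r^4 - 4*r^4 + 76*sqrt(2)*r^3 + 204*r^3 - 816*r^2 - 64*sqrt(2)*r^2 - 2560*r + 256*sqrt(2)*r + 10240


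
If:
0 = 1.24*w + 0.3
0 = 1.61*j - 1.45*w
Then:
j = -0.22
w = -0.24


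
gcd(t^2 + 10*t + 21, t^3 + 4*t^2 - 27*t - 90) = t + 3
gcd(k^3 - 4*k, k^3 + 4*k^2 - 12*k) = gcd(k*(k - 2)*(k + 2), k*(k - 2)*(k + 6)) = k^2 - 2*k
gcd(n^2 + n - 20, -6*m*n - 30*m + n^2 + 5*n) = n + 5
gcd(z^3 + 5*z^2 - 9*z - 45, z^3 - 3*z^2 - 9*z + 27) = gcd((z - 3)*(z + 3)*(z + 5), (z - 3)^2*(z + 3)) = z^2 - 9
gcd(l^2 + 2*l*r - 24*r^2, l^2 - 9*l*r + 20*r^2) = -l + 4*r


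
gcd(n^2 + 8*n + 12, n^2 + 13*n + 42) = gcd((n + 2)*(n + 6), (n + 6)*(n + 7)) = n + 6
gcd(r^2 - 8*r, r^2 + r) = r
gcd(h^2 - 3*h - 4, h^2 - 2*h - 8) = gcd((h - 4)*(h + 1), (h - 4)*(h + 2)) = h - 4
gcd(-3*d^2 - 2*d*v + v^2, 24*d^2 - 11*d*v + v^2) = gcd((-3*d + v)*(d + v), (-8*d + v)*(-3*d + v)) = -3*d + v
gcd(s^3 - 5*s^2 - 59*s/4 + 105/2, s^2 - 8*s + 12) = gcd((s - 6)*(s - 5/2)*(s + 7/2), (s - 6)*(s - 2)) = s - 6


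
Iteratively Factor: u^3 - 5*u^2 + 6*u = (u)*(u^2 - 5*u + 6) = u*(u - 2)*(u - 3)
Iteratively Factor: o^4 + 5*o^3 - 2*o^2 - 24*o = (o)*(o^3 + 5*o^2 - 2*o - 24) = o*(o + 4)*(o^2 + o - 6) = o*(o + 3)*(o + 4)*(o - 2)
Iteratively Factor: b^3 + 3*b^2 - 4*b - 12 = (b + 2)*(b^2 + b - 6) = (b + 2)*(b + 3)*(b - 2)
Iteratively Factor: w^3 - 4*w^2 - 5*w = (w - 5)*(w^2 + w) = (w - 5)*(w + 1)*(w)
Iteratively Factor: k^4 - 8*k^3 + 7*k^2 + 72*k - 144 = (k - 3)*(k^3 - 5*k^2 - 8*k + 48) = (k - 4)*(k - 3)*(k^2 - k - 12) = (k - 4)^2*(k - 3)*(k + 3)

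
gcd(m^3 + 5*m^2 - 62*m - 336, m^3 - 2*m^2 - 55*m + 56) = m^2 - m - 56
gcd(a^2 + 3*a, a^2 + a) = a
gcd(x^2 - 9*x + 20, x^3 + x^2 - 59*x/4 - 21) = x - 4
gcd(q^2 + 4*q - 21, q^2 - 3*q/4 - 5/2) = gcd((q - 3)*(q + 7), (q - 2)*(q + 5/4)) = 1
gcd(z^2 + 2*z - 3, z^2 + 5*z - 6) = z - 1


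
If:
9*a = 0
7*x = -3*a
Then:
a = 0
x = 0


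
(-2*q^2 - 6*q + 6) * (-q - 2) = 2*q^3 + 10*q^2 + 6*q - 12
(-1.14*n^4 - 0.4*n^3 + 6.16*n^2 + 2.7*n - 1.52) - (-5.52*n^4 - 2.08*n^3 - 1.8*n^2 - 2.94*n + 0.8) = 4.38*n^4 + 1.68*n^3 + 7.96*n^2 + 5.64*n - 2.32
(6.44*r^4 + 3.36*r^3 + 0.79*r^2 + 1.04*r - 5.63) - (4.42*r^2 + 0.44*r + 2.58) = 6.44*r^4 + 3.36*r^3 - 3.63*r^2 + 0.6*r - 8.21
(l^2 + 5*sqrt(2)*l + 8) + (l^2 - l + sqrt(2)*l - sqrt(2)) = 2*l^2 - l + 6*sqrt(2)*l - sqrt(2) + 8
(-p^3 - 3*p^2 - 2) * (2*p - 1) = -2*p^4 - 5*p^3 + 3*p^2 - 4*p + 2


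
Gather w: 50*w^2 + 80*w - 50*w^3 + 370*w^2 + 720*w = -50*w^3 + 420*w^2 + 800*w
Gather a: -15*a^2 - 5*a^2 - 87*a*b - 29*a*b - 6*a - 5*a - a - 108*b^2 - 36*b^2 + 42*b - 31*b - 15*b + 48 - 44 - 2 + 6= -20*a^2 + a*(-116*b - 12) - 144*b^2 - 4*b + 8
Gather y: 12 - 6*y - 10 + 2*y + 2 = 4 - 4*y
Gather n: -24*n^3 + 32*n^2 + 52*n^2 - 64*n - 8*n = -24*n^3 + 84*n^2 - 72*n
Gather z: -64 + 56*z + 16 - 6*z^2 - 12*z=-6*z^2 + 44*z - 48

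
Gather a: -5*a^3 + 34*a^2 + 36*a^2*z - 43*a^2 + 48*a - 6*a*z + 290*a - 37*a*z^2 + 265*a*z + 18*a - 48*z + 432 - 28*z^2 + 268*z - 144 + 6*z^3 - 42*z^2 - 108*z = -5*a^3 + a^2*(36*z - 9) + a*(-37*z^2 + 259*z + 356) + 6*z^3 - 70*z^2 + 112*z + 288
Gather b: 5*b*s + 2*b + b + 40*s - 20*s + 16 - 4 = b*(5*s + 3) + 20*s + 12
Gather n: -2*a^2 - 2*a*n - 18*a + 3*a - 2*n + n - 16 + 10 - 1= -2*a^2 - 15*a + n*(-2*a - 1) - 7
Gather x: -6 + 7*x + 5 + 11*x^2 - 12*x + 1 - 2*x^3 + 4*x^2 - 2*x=-2*x^3 + 15*x^2 - 7*x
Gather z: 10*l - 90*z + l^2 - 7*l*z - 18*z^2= l^2 + 10*l - 18*z^2 + z*(-7*l - 90)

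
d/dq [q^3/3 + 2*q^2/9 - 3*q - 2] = q^2 + 4*q/9 - 3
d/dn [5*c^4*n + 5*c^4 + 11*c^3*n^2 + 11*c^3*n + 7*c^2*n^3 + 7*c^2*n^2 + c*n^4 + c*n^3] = c*(5*c^3 + 22*c^2*n + 11*c^2 + 21*c*n^2 + 14*c*n + 4*n^3 + 3*n^2)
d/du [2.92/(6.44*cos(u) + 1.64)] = 18.8048*sin(u)/(6.44*cos(u) + 1.64)^2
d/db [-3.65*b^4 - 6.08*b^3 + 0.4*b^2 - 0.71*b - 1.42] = -14.6*b^3 - 18.24*b^2 + 0.8*b - 0.71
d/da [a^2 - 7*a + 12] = 2*a - 7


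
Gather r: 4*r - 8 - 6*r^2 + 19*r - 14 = -6*r^2 + 23*r - 22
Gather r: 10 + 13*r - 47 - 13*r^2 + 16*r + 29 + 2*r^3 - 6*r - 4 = 2*r^3 - 13*r^2 + 23*r - 12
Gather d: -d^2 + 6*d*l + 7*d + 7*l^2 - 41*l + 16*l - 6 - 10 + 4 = -d^2 + d*(6*l + 7) + 7*l^2 - 25*l - 12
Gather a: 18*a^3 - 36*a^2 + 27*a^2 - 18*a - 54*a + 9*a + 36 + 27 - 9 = 18*a^3 - 9*a^2 - 63*a + 54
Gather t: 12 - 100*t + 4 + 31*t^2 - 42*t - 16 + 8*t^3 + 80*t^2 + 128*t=8*t^3 + 111*t^2 - 14*t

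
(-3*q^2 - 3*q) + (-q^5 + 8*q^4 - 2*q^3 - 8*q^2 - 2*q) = -q^5 + 8*q^4 - 2*q^3 - 11*q^2 - 5*q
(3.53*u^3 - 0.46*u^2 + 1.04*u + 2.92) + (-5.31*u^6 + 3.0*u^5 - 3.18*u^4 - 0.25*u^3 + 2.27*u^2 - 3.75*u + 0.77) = -5.31*u^6 + 3.0*u^5 - 3.18*u^4 + 3.28*u^3 + 1.81*u^2 - 2.71*u + 3.69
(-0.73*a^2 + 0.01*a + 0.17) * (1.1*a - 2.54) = -0.803*a^3 + 1.8652*a^2 + 0.1616*a - 0.4318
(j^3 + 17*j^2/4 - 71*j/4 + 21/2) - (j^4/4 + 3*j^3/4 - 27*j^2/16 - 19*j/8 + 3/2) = -j^4/4 + j^3/4 + 95*j^2/16 - 123*j/8 + 9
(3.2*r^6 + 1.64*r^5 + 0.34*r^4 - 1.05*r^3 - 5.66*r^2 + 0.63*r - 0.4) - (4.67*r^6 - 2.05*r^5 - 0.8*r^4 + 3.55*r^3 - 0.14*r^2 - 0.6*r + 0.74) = -1.47*r^6 + 3.69*r^5 + 1.14*r^4 - 4.6*r^3 - 5.52*r^2 + 1.23*r - 1.14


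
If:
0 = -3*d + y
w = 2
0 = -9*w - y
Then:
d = -6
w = 2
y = -18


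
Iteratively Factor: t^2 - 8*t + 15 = (t - 3)*(t - 5)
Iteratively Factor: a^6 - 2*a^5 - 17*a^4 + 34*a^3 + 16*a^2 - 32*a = (a + 1)*(a^5 - 3*a^4 - 14*a^3 + 48*a^2 - 32*a) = (a - 2)*(a + 1)*(a^4 - a^3 - 16*a^2 + 16*a) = a*(a - 2)*(a + 1)*(a^3 - a^2 - 16*a + 16) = a*(a - 4)*(a - 2)*(a + 1)*(a^2 + 3*a - 4) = a*(a - 4)*(a - 2)*(a + 1)*(a + 4)*(a - 1)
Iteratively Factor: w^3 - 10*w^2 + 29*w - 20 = (w - 5)*(w^2 - 5*w + 4) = (w - 5)*(w - 1)*(w - 4)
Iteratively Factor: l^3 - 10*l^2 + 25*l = (l)*(l^2 - 10*l + 25) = l*(l - 5)*(l - 5)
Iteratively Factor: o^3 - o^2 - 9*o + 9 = (o + 3)*(o^2 - 4*o + 3) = (o - 3)*(o + 3)*(o - 1)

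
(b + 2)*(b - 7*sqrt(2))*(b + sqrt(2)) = b^3 - 6*sqrt(2)*b^2 + 2*b^2 - 12*sqrt(2)*b - 14*b - 28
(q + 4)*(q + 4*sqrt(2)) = q^2 + 4*q + 4*sqrt(2)*q + 16*sqrt(2)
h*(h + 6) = h^2 + 6*h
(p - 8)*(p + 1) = p^2 - 7*p - 8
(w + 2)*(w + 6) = w^2 + 8*w + 12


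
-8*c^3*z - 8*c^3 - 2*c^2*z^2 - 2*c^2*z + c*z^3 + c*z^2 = (-4*c + z)*(2*c + z)*(c*z + c)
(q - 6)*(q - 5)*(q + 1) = q^3 - 10*q^2 + 19*q + 30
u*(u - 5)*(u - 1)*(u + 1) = u^4 - 5*u^3 - u^2 + 5*u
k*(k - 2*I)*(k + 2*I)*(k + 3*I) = k^4 + 3*I*k^3 + 4*k^2 + 12*I*k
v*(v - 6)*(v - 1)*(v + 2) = v^4 - 5*v^3 - 8*v^2 + 12*v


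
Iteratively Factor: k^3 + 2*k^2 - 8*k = (k)*(k^2 + 2*k - 8) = k*(k - 2)*(k + 4)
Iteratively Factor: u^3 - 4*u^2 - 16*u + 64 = (u + 4)*(u^2 - 8*u + 16) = (u - 4)*(u + 4)*(u - 4)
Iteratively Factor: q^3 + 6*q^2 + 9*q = (q)*(q^2 + 6*q + 9) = q*(q + 3)*(q + 3)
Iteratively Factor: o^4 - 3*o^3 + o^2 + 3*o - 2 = (o - 1)*(o^3 - 2*o^2 - o + 2) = (o - 1)*(o + 1)*(o^2 - 3*o + 2) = (o - 2)*(o - 1)*(o + 1)*(o - 1)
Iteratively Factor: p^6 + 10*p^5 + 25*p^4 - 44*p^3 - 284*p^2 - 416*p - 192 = (p + 1)*(p^5 + 9*p^4 + 16*p^3 - 60*p^2 - 224*p - 192) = (p - 3)*(p + 1)*(p^4 + 12*p^3 + 52*p^2 + 96*p + 64) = (p - 3)*(p + 1)*(p + 2)*(p^3 + 10*p^2 + 32*p + 32) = (p - 3)*(p + 1)*(p + 2)^2*(p^2 + 8*p + 16) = (p - 3)*(p + 1)*(p + 2)^2*(p + 4)*(p + 4)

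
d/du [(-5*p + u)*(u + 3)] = -5*p + 2*u + 3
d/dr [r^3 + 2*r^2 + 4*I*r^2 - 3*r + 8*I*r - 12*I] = 3*r^2 + r*(4 + 8*I) - 3 + 8*I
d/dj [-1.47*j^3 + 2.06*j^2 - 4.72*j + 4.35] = -4.41*j^2 + 4.12*j - 4.72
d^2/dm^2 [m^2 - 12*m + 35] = 2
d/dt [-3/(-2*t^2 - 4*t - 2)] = 3*(-t - 1)/(t^2 + 2*t + 1)^2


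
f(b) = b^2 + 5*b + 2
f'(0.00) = 5.00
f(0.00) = 2.00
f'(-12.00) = -19.00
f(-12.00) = 86.00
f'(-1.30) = 2.40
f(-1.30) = -2.81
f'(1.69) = 8.38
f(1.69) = 13.31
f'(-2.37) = 0.26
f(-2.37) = -4.23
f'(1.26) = 7.52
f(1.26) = 9.89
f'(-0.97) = 3.06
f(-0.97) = -1.91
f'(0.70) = 6.40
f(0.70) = 5.99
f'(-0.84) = 3.32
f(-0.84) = -1.49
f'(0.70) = 6.40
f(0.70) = 5.99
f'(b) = 2*b + 5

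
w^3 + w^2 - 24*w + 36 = (w - 3)*(w - 2)*(w + 6)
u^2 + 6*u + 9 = (u + 3)^2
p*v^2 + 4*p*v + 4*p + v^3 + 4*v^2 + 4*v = (p + v)*(v + 2)^2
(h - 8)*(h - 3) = h^2 - 11*h + 24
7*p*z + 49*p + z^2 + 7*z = (7*p + z)*(z + 7)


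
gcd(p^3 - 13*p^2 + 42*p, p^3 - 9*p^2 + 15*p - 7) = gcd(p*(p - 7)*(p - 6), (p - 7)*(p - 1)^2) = p - 7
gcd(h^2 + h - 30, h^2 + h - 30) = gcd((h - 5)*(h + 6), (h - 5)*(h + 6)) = h^2 + h - 30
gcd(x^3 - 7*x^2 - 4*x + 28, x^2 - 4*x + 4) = x - 2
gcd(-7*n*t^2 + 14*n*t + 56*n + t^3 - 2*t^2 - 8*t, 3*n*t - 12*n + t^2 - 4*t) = t - 4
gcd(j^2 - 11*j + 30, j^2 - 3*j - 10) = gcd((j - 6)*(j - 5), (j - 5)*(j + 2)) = j - 5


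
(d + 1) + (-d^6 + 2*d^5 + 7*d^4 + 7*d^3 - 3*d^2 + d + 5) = -d^6 + 2*d^5 + 7*d^4 + 7*d^3 - 3*d^2 + 2*d + 6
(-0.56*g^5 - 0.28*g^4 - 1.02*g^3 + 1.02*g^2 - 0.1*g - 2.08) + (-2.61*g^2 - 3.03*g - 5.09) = -0.56*g^5 - 0.28*g^4 - 1.02*g^3 - 1.59*g^2 - 3.13*g - 7.17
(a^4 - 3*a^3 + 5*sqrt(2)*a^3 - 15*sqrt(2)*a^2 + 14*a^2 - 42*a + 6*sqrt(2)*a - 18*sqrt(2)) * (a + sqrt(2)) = a^5 - 3*a^4 + 6*sqrt(2)*a^4 - 18*sqrt(2)*a^3 + 24*a^3 - 72*a^2 + 20*sqrt(2)*a^2 - 60*sqrt(2)*a + 12*a - 36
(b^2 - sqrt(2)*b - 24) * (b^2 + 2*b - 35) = b^4 - sqrt(2)*b^3 + 2*b^3 - 59*b^2 - 2*sqrt(2)*b^2 - 48*b + 35*sqrt(2)*b + 840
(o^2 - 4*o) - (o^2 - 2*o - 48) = 48 - 2*o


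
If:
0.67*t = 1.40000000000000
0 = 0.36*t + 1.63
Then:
No Solution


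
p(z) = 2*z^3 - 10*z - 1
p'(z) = 6*z^2 - 10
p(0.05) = -1.50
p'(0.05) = -9.98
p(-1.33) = 7.59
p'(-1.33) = 0.61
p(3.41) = 44.20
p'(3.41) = 59.77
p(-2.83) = -18.03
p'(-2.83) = 38.05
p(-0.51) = 3.83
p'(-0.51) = -8.44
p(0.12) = -2.20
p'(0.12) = -9.91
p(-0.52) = 3.92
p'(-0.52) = -8.38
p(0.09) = -1.90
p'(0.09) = -9.95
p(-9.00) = -1369.00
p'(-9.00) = 476.00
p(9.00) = 1367.00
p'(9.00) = 476.00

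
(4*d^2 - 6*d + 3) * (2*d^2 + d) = 8*d^4 - 8*d^3 + 3*d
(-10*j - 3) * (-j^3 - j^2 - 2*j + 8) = 10*j^4 + 13*j^3 + 23*j^2 - 74*j - 24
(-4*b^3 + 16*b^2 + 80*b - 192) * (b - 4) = -4*b^4 + 32*b^3 + 16*b^2 - 512*b + 768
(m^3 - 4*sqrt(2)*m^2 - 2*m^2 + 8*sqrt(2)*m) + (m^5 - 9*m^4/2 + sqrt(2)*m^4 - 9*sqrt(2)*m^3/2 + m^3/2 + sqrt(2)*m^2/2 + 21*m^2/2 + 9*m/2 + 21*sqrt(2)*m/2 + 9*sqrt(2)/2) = m^5 - 9*m^4/2 + sqrt(2)*m^4 - 9*sqrt(2)*m^3/2 + 3*m^3/2 - 7*sqrt(2)*m^2/2 + 17*m^2/2 + 9*m/2 + 37*sqrt(2)*m/2 + 9*sqrt(2)/2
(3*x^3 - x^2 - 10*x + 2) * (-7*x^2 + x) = -21*x^5 + 10*x^4 + 69*x^3 - 24*x^2 + 2*x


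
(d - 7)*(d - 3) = d^2 - 10*d + 21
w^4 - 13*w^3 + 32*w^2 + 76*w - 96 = (w - 8)*(w - 6)*(w - 1)*(w + 2)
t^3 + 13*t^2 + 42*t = t*(t + 6)*(t + 7)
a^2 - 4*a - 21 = (a - 7)*(a + 3)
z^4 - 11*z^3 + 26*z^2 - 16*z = z*(z - 8)*(z - 2)*(z - 1)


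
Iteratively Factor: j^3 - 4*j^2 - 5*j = (j)*(j^2 - 4*j - 5) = j*(j - 5)*(j + 1)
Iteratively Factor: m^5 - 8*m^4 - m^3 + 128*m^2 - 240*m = (m - 4)*(m^4 - 4*m^3 - 17*m^2 + 60*m) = (m - 4)*(m + 4)*(m^3 - 8*m^2 + 15*m) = (m - 5)*(m - 4)*(m + 4)*(m^2 - 3*m) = m*(m - 5)*(m - 4)*(m + 4)*(m - 3)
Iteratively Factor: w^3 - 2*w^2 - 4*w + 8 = (w - 2)*(w^2 - 4) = (w - 2)^2*(w + 2)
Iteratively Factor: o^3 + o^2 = (o + 1)*(o^2) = o*(o + 1)*(o)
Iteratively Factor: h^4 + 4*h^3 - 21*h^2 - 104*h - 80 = (h + 4)*(h^3 - 21*h - 20) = (h - 5)*(h + 4)*(h^2 + 5*h + 4) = (h - 5)*(h + 4)^2*(h + 1)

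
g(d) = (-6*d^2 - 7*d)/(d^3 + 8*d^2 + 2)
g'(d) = (-12*d - 7)/(d^3 + 8*d^2 + 2) + (-6*d^2 - 7*d)*(-3*d^2 - 16*d)/(d^3 + 8*d^2 + 2)^2 = (d^2*(3*d + 16)*(6*d + 7) - (12*d + 7)*(d^3 + 8*d^2 + 2))/(d^3 + 8*d^2 + 2)^2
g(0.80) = -1.24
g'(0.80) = 0.21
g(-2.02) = -0.39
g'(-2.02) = 0.36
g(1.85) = -0.94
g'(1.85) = 0.23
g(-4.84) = -1.40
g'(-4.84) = 0.54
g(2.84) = -0.76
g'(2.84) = 0.14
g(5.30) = -0.55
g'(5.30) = 0.06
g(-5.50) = -1.84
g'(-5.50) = 0.83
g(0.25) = -0.84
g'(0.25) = -2.57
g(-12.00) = 1.36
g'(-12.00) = 0.33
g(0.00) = 0.00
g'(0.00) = -3.50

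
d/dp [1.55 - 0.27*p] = -0.270000000000000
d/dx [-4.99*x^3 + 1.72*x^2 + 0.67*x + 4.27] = -14.97*x^2 + 3.44*x + 0.67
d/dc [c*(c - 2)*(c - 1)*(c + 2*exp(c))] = 2*c^3*exp(c) + 4*c^3 - 9*c^2 - 8*c*exp(c) + 4*c + 4*exp(c)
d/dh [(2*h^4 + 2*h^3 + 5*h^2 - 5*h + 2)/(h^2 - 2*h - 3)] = (4*h^5 - 10*h^4 - 32*h^3 - 23*h^2 - 34*h + 19)/(h^4 - 4*h^3 - 2*h^2 + 12*h + 9)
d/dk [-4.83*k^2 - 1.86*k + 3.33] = -9.66*k - 1.86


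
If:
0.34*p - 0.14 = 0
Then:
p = 0.41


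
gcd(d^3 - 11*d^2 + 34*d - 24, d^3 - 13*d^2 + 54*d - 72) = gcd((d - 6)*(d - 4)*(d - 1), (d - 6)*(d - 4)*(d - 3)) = d^2 - 10*d + 24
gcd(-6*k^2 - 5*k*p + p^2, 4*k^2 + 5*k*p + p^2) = k + p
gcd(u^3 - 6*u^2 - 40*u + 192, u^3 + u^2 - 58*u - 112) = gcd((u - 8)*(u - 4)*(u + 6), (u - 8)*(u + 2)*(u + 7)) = u - 8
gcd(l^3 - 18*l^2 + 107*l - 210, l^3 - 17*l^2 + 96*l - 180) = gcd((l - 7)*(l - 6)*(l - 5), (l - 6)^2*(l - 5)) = l^2 - 11*l + 30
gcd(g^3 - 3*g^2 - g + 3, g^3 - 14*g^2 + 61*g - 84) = g - 3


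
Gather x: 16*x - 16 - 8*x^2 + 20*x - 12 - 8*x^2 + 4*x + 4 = -16*x^2 + 40*x - 24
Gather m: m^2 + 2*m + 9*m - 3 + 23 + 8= m^2 + 11*m + 28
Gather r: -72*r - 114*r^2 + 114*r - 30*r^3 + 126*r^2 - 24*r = -30*r^3 + 12*r^2 + 18*r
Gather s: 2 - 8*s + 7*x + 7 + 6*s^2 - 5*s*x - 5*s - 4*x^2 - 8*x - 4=6*s^2 + s*(-5*x - 13) - 4*x^2 - x + 5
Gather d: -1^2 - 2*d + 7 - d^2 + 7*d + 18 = -d^2 + 5*d + 24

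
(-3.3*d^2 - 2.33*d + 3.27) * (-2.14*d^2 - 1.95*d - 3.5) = 7.062*d^4 + 11.4212*d^3 + 9.0957*d^2 + 1.7785*d - 11.445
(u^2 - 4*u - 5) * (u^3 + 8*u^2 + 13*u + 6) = u^5 + 4*u^4 - 24*u^3 - 86*u^2 - 89*u - 30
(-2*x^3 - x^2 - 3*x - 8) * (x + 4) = -2*x^4 - 9*x^3 - 7*x^2 - 20*x - 32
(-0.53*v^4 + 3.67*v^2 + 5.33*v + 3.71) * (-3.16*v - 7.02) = 1.6748*v^5 + 3.7206*v^4 - 11.5972*v^3 - 42.6062*v^2 - 49.1402*v - 26.0442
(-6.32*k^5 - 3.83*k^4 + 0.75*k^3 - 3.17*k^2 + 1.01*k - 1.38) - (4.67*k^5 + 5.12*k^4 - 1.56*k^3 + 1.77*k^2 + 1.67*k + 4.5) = -10.99*k^5 - 8.95*k^4 + 2.31*k^3 - 4.94*k^2 - 0.66*k - 5.88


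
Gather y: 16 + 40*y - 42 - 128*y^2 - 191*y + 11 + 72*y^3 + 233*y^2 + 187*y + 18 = 72*y^3 + 105*y^2 + 36*y + 3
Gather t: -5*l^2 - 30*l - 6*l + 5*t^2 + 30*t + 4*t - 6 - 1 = -5*l^2 - 36*l + 5*t^2 + 34*t - 7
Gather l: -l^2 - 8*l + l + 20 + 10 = -l^2 - 7*l + 30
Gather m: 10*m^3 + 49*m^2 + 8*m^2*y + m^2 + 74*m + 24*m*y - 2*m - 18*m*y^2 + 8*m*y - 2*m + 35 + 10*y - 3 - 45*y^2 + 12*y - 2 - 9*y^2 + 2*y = 10*m^3 + m^2*(8*y + 50) + m*(-18*y^2 + 32*y + 70) - 54*y^2 + 24*y + 30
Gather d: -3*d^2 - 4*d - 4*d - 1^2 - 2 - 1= -3*d^2 - 8*d - 4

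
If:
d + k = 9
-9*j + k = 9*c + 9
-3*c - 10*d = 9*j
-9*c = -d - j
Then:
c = 0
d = 0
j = 0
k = 9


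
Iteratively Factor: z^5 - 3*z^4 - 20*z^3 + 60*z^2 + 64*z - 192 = (z + 4)*(z^4 - 7*z^3 + 8*z^2 + 28*z - 48) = (z - 2)*(z + 4)*(z^3 - 5*z^2 - 2*z + 24) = (z - 3)*(z - 2)*(z + 4)*(z^2 - 2*z - 8) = (z - 4)*(z - 3)*(z - 2)*(z + 4)*(z + 2)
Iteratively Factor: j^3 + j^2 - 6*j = (j)*(j^2 + j - 6) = j*(j - 2)*(j + 3)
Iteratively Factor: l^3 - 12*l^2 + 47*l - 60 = (l - 4)*(l^2 - 8*l + 15) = (l - 5)*(l - 4)*(l - 3)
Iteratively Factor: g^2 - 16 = (g - 4)*(g + 4)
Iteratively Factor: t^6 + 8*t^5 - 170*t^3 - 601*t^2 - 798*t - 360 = (t - 5)*(t^5 + 13*t^4 + 65*t^3 + 155*t^2 + 174*t + 72) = (t - 5)*(t + 3)*(t^4 + 10*t^3 + 35*t^2 + 50*t + 24) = (t - 5)*(t + 3)*(t + 4)*(t^3 + 6*t^2 + 11*t + 6) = (t - 5)*(t + 2)*(t + 3)*(t + 4)*(t^2 + 4*t + 3) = (t - 5)*(t + 1)*(t + 2)*(t + 3)*(t + 4)*(t + 3)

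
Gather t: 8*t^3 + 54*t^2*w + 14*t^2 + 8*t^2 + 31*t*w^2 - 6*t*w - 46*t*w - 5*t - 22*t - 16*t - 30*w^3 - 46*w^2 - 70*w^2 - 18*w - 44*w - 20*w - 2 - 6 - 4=8*t^3 + t^2*(54*w + 22) + t*(31*w^2 - 52*w - 43) - 30*w^3 - 116*w^2 - 82*w - 12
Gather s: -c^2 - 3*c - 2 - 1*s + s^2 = -c^2 - 3*c + s^2 - s - 2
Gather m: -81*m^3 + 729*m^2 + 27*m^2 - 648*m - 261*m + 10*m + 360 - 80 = -81*m^3 + 756*m^2 - 899*m + 280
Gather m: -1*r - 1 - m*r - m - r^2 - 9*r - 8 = m*(-r - 1) - r^2 - 10*r - 9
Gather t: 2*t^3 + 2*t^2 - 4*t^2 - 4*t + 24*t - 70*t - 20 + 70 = 2*t^3 - 2*t^2 - 50*t + 50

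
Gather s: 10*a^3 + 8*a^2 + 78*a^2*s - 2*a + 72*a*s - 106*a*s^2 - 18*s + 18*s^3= 10*a^3 + 8*a^2 - 106*a*s^2 - 2*a + 18*s^3 + s*(78*a^2 + 72*a - 18)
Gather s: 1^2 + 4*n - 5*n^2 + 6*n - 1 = -5*n^2 + 10*n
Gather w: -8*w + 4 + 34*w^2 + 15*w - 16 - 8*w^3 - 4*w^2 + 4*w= -8*w^3 + 30*w^2 + 11*w - 12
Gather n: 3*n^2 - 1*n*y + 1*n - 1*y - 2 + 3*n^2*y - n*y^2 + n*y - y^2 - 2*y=n^2*(3*y + 3) + n*(1 - y^2) - y^2 - 3*y - 2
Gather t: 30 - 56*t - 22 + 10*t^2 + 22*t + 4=10*t^2 - 34*t + 12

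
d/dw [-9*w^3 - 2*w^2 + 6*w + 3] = -27*w^2 - 4*w + 6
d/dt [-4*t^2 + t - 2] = 1 - 8*t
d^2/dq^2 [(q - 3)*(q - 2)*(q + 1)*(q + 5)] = 12*q^2 + 6*q - 38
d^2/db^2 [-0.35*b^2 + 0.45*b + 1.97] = -0.700000000000000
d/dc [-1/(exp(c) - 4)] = exp(c)/(exp(c) - 4)^2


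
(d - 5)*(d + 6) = d^2 + d - 30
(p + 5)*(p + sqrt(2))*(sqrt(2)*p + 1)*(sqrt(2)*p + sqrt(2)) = 2*p^4 + 3*sqrt(2)*p^3 + 12*p^3 + 12*p^2 + 18*sqrt(2)*p^2 + 12*p + 15*sqrt(2)*p + 10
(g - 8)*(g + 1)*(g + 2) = g^3 - 5*g^2 - 22*g - 16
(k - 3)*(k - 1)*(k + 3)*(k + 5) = k^4 + 4*k^3 - 14*k^2 - 36*k + 45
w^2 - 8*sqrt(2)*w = w*(w - 8*sqrt(2))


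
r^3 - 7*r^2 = r^2*(r - 7)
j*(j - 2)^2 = j^3 - 4*j^2 + 4*j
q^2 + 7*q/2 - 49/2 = (q - 7/2)*(q + 7)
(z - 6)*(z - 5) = z^2 - 11*z + 30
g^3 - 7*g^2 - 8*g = g*(g - 8)*(g + 1)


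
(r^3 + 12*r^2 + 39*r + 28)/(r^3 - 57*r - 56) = (r + 4)/(r - 8)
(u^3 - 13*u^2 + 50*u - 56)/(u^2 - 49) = (u^2 - 6*u + 8)/(u + 7)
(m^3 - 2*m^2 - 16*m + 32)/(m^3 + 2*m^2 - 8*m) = (m - 4)/m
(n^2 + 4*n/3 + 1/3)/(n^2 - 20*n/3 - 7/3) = (n + 1)/(n - 7)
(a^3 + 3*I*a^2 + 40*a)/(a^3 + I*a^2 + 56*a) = (a - 5*I)/(a - 7*I)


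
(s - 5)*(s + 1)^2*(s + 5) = s^4 + 2*s^3 - 24*s^2 - 50*s - 25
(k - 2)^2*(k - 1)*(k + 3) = k^4 - 2*k^3 - 7*k^2 + 20*k - 12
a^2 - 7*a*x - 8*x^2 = (a - 8*x)*(a + x)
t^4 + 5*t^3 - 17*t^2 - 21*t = t*(t - 3)*(t + 1)*(t + 7)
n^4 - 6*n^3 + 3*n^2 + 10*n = n*(n - 5)*(n - 2)*(n + 1)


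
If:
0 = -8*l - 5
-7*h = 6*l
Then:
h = 15/28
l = -5/8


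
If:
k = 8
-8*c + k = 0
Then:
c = 1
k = 8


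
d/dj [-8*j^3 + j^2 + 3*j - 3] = -24*j^2 + 2*j + 3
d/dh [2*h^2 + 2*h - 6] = 4*h + 2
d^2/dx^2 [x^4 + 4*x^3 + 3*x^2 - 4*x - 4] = 12*x^2 + 24*x + 6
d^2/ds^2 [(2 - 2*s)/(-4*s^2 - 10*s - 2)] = 2*((s - 1)*(4*s + 5)^2 - 3*(2*s + 1)*(2*s^2 + 5*s + 1))/(2*s^2 + 5*s + 1)^3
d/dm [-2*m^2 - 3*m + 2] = -4*m - 3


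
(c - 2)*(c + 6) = c^2 + 4*c - 12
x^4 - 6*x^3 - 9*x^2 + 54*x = x*(x - 6)*(x - 3)*(x + 3)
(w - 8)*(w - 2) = w^2 - 10*w + 16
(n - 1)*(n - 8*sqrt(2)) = n^2 - 8*sqrt(2)*n - n + 8*sqrt(2)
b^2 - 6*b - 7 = (b - 7)*(b + 1)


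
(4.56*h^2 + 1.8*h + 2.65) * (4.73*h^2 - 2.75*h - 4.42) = 21.5688*h^4 - 4.026*h^3 - 12.5707*h^2 - 15.2435*h - 11.713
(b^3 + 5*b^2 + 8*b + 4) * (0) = 0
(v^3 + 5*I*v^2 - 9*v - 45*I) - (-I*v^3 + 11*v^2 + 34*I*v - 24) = v^3 + I*v^3 - 11*v^2 + 5*I*v^2 - 9*v - 34*I*v + 24 - 45*I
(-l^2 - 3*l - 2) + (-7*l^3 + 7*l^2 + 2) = -7*l^3 + 6*l^2 - 3*l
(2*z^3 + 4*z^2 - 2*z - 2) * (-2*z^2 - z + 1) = -4*z^5 - 10*z^4 + 2*z^3 + 10*z^2 - 2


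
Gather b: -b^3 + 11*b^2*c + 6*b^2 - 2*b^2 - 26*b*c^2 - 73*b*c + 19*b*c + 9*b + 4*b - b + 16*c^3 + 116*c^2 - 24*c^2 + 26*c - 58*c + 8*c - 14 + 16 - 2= -b^3 + b^2*(11*c + 4) + b*(-26*c^2 - 54*c + 12) + 16*c^3 + 92*c^2 - 24*c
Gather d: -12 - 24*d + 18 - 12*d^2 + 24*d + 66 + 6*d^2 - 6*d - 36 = -6*d^2 - 6*d + 36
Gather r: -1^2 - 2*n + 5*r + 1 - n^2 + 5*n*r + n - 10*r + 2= -n^2 - n + r*(5*n - 5) + 2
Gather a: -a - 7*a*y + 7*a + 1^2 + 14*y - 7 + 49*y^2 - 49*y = a*(6 - 7*y) + 49*y^2 - 35*y - 6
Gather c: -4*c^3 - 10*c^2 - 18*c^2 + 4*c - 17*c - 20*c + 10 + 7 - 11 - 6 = -4*c^3 - 28*c^2 - 33*c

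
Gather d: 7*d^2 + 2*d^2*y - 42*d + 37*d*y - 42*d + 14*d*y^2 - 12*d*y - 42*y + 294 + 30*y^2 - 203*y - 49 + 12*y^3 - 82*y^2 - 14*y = d^2*(2*y + 7) + d*(14*y^2 + 25*y - 84) + 12*y^3 - 52*y^2 - 259*y + 245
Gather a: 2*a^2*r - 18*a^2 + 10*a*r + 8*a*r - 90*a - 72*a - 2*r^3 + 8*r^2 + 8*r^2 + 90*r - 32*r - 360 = a^2*(2*r - 18) + a*(18*r - 162) - 2*r^3 + 16*r^2 + 58*r - 360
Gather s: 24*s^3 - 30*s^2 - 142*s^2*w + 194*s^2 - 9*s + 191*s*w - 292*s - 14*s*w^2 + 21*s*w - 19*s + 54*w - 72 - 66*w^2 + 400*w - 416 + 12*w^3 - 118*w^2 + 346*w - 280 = 24*s^3 + s^2*(164 - 142*w) + s*(-14*w^2 + 212*w - 320) + 12*w^3 - 184*w^2 + 800*w - 768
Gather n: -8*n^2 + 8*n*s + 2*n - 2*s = -8*n^2 + n*(8*s + 2) - 2*s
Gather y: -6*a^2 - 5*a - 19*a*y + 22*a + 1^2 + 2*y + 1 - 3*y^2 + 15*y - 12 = -6*a^2 + 17*a - 3*y^2 + y*(17 - 19*a) - 10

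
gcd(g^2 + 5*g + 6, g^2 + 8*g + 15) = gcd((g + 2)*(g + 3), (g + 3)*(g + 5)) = g + 3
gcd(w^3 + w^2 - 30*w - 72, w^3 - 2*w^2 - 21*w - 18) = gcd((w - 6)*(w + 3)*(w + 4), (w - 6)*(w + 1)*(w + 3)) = w^2 - 3*w - 18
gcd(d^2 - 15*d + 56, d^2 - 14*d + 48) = d - 8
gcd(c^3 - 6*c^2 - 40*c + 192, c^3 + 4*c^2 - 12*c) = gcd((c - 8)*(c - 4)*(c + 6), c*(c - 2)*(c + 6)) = c + 6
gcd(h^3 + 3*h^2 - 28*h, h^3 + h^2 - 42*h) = h^2 + 7*h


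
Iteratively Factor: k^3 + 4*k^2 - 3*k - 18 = (k + 3)*(k^2 + k - 6) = (k - 2)*(k + 3)*(k + 3)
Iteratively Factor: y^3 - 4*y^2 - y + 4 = (y + 1)*(y^2 - 5*y + 4) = (y - 4)*(y + 1)*(y - 1)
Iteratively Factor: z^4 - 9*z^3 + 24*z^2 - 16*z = (z - 1)*(z^3 - 8*z^2 + 16*z) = (z - 4)*(z - 1)*(z^2 - 4*z) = z*(z - 4)*(z - 1)*(z - 4)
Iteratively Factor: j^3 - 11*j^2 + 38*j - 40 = (j - 2)*(j^2 - 9*j + 20) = (j - 5)*(j - 2)*(j - 4)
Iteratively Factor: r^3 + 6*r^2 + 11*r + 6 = (r + 1)*(r^2 + 5*r + 6) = (r + 1)*(r + 3)*(r + 2)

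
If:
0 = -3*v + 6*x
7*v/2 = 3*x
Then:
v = 0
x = 0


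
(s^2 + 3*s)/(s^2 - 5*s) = (s + 3)/(s - 5)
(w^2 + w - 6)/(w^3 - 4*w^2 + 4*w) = (w + 3)/(w*(w - 2))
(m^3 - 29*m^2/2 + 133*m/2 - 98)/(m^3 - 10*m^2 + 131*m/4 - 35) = 2*(m - 7)/(2*m - 5)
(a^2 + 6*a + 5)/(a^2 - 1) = (a + 5)/(a - 1)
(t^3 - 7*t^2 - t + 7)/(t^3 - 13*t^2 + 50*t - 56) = (t^2 - 1)/(t^2 - 6*t + 8)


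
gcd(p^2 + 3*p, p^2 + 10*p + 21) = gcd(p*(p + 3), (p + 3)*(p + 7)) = p + 3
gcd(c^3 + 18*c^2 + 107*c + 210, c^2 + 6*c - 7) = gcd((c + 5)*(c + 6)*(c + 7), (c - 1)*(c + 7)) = c + 7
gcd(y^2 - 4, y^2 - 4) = y^2 - 4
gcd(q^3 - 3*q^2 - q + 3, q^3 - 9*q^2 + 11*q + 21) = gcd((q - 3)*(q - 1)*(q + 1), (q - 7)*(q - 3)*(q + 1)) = q^2 - 2*q - 3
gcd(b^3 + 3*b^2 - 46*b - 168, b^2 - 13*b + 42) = b - 7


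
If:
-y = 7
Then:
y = -7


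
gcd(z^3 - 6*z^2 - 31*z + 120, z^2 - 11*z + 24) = z^2 - 11*z + 24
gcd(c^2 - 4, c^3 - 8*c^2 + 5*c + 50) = c + 2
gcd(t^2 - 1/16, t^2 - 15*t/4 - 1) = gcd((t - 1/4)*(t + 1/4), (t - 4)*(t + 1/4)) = t + 1/4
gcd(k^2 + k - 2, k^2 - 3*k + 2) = k - 1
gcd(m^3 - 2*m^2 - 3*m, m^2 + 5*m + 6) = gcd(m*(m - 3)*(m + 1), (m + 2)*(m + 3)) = 1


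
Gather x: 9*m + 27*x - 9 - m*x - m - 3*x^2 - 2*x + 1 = 8*m - 3*x^2 + x*(25 - m) - 8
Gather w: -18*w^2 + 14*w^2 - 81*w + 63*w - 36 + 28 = -4*w^2 - 18*w - 8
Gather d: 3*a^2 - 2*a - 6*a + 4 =3*a^2 - 8*a + 4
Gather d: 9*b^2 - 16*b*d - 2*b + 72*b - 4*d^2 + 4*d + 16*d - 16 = 9*b^2 + 70*b - 4*d^2 + d*(20 - 16*b) - 16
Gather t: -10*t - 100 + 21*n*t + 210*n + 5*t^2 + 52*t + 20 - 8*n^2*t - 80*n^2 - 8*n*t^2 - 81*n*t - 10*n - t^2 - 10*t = -80*n^2 + 200*n + t^2*(4 - 8*n) + t*(-8*n^2 - 60*n + 32) - 80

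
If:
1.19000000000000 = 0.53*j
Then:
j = 2.25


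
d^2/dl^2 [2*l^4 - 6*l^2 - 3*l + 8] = 24*l^2 - 12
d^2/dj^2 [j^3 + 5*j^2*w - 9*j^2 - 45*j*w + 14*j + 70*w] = 6*j + 10*w - 18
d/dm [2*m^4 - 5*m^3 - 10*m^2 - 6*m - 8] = 8*m^3 - 15*m^2 - 20*m - 6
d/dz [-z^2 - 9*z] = -2*z - 9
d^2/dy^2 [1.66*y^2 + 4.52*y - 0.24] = 3.32000000000000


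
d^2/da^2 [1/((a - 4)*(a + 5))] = 2*((a - 4)^2 + (a - 4)*(a + 5) + (a + 5)^2)/((a - 4)^3*(a + 5)^3)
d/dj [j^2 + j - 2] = 2*j + 1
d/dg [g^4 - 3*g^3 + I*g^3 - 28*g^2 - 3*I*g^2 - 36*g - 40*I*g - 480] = 4*g^3 + g^2*(-9 + 3*I) + g*(-56 - 6*I) - 36 - 40*I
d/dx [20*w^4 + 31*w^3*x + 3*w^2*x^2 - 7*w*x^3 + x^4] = 31*w^3 + 6*w^2*x - 21*w*x^2 + 4*x^3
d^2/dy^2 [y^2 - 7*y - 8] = 2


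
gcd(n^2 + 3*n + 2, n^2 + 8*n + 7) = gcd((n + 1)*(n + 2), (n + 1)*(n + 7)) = n + 1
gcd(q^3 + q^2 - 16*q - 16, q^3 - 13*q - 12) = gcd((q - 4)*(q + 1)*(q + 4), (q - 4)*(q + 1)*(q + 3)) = q^2 - 3*q - 4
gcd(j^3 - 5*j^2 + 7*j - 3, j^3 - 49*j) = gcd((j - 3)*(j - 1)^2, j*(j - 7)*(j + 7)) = 1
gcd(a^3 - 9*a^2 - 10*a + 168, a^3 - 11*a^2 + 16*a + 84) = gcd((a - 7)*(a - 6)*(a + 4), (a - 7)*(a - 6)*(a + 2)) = a^2 - 13*a + 42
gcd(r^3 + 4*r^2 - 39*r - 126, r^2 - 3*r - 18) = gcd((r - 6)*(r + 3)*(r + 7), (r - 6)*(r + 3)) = r^2 - 3*r - 18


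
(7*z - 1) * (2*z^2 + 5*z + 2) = 14*z^3 + 33*z^2 + 9*z - 2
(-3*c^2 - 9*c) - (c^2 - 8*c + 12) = -4*c^2 - c - 12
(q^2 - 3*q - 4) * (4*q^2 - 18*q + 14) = 4*q^4 - 30*q^3 + 52*q^2 + 30*q - 56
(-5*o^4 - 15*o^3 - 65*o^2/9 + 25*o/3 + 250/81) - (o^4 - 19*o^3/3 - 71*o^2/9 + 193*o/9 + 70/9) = -6*o^4 - 26*o^3/3 + 2*o^2/3 - 118*o/9 - 380/81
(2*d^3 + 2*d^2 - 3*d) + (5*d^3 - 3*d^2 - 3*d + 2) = 7*d^3 - d^2 - 6*d + 2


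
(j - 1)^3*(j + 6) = j^4 + 3*j^3 - 15*j^2 + 17*j - 6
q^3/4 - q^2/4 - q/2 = q*(q/4 + 1/4)*(q - 2)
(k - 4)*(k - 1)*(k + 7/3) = k^3 - 8*k^2/3 - 23*k/3 + 28/3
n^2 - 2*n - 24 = (n - 6)*(n + 4)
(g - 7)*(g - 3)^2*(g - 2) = g^4 - 15*g^3 + 77*g^2 - 165*g + 126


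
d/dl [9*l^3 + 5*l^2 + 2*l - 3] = 27*l^2 + 10*l + 2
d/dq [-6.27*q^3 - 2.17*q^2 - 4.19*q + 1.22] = -18.81*q^2 - 4.34*q - 4.19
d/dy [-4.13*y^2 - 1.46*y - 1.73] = -8.26*y - 1.46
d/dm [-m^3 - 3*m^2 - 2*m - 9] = -3*m^2 - 6*m - 2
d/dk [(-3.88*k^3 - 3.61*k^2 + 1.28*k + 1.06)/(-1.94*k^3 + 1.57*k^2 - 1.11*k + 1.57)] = (-13.095*k^4 + 13.58*k^3 - 10.1081*k^2 - 14.6638*k + 3.1862)/(3.7636*k^6 - 6.0916*k^5 + 6.7717*k^4 - 9.577*k^3 + 6.1619*k^2 - 3.4854*k + 2.4649)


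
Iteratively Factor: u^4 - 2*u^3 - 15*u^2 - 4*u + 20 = (u + 2)*(u^3 - 4*u^2 - 7*u + 10) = (u - 5)*(u + 2)*(u^2 + u - 2) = (u - 5)*(u - 1)*(u + 2)*(u + 2)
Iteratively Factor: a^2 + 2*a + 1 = (a + 1)*(a + 1)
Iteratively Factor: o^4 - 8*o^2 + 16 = (o + 2)*(o^3 - 2*o^2 - 4*o + 8) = (o - 2)*(o + 2)*(o^2 - 4) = (o - 2)*(o + 2)^2*(o - 2)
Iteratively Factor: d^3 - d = (d - 1)*(d^2 + d) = d*(d - 1)*(d + 1)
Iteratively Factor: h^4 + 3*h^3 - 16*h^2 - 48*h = (h - 4)*(h^3 + 7*h^2 + 12*h) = h*(h - 4)*(h^2 + 7*h + 12) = h*(h - 4)*(h + 4)*(h + 3)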